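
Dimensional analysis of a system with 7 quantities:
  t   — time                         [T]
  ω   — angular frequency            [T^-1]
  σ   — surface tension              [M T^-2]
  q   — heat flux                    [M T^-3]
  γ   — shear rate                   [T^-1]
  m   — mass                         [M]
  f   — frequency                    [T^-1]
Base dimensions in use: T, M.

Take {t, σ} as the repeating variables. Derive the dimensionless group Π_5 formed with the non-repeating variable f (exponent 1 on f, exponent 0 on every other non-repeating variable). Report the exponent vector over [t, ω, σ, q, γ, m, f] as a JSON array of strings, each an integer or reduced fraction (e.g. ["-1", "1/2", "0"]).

["1", "0", "0", "0", "0", "0", "1"]

Dimensional matrix (T×M by t×ω×σ×q×γ×m×f):
  T: [ 1 -1 -2 -3 -1  0 -1]
  M: [ 0  0  1  1  0  1  0]
Row reduction gives pivot columns t,σ; rank = 2
Pivot set = {t,σ}, free = {ω,q,γ,m,f}
RREF:
  r0: [   1   -1    0   -1   -1    2   -1]
  r1: [   0    0    1    1    0    1    0]
Fix exponent of f at 1, ω at 0, q at 0, γ at 0, m at 0; solve each RREF row for its pivot's exponent:
  r0: exp(t) + (-1)·1 = 0 ⇒ exp(t) = 1
  r1: exp(σ) + (0)·1 = 0 ⇒ exp(σ) = 0
Π_5 = t · f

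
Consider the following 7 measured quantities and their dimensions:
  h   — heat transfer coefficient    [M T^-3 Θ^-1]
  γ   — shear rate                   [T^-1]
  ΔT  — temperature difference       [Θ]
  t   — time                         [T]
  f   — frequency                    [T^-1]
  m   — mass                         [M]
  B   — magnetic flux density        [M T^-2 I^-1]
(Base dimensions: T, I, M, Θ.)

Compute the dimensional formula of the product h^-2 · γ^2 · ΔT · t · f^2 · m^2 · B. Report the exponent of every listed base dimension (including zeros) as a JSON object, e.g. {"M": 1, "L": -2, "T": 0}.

{"T": 1, "I": -1, "M": 1, "Θ": 3}

Write exponents as rows T,I,M,Θ / cols h,γ,ΔT,t,f,m,B:
  T: [-3 -1  0  1 -1  0 -2]
  I: [ 0  0  0  0  0  0 -1]
  M: [ 1  0  0  0  0  1  1]
  Θ: [-1  0  1  0  0  0  0]
  [T]: (-2)·-3+(2)·-1+(1)·0+(1)·1+(2)·-1+(2)·0+(1)·-2 = 1
  [I]: (-2)·0+(2)·0+(1)·0+(1)·0+(2)·0+(2)·0+(1)·-1 = -1
  [M]: (-2)·1+(2)·0+(1)·0+(1)·0+(2)·0+(2)·1+(1)·1 = 1
  [Θ]: (-2)·-1+(2)·0+(1)·1+(1)·0+(2)·0+(2)·0+(1)·0 = 3
⇒ T I^-1 M Θ^3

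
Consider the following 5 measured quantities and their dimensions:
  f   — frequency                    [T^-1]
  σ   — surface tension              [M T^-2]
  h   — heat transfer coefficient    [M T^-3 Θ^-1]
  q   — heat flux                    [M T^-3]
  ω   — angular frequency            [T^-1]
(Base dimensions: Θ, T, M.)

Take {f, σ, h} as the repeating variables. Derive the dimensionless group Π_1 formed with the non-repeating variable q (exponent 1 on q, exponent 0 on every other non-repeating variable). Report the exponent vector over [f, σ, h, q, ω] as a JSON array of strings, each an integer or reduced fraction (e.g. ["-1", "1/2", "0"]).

Exponent matrix [Θ,T,M] × [f,σ,h,q,ω]:
  Θ: [ 0  0 -1  0  0]
  T: [-1 -2 -3 -3 -1]
  M: [ 0  1  1  1  0]
RREF → pivots at {f,σ,h} ⇒ r = 3
Pivot set = {f,σ,h}, free = {q,ω}
RREF:
  r0: [   1    0    0    1    1]
  r1: [   0    1    0    1    0]
  r2: [   0    0    1    0    0]
Fix exponent of q at 1, ω at 0; solve each RREF row for its pivot's exponent:
  r0: exp(f) + (1)·1 = 0 ⇒ exp(f) = -1
  r1: exp(σ) + (1)·1 = 0 ⇒ exp(σ) = -1
  r2: exp(h) + (0)·1 = 0 ⇒ exp(h) = 0
Π_1 = f^-1 · σ^-1 · q

["-1", "-1", "0", "1", "0"]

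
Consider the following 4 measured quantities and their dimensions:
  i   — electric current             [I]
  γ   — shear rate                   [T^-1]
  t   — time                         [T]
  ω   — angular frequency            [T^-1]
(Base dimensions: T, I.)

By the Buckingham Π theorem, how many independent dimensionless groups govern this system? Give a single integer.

Write exponents as rows T,I / cols i,γ,t,ω:
  T: [ 0 -1  1 -1]
  I: [ 1  0  0  0]
Echelon form has 2 nonzero rows (pivots: i,γ)
4 vars − rank 2 = 2 Π groups

2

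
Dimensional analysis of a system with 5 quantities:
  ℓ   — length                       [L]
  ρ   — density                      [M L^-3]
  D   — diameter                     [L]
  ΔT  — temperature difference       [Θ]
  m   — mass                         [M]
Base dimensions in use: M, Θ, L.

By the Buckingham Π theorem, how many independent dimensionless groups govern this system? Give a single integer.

2

Exponent matrix [M,Θ,L] × [ℓ,ρ,D,ΔT,m]:
  M: [ 0  1  0  0  1]
  Θ: [ 0  0  0  1  0]
  L: [ 1 -3  1  0  0]
Row reduction gives pivot columns ℓ,ρ,ΔT; rank = 3
Π count = n − r = 5 − 3 = 2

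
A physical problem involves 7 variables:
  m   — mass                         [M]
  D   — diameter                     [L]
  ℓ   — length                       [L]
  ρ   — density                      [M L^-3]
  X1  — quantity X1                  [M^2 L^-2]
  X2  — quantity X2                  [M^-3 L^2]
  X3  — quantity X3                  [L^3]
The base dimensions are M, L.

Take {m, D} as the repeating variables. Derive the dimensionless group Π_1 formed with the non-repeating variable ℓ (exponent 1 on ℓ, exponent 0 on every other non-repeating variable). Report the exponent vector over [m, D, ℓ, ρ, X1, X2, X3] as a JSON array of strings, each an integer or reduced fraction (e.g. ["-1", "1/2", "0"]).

["0", "-1", "1", "0", "0", "0", "0"]

Write exponents as rows M,L / cols m,D,ℓ,ρ,X1,X2,X3:
  M: [ 1  0  0  1  2 -3  0]
  L: [ 0  1  1 -3 -2  2  3]
RREF → pivots at {m,D} ⇒ r = 2
Pivot set = {m,D}, free = {ℓ,ρ,X1,X2,X3}
RREF:
  r0: [   1    0    0    1    2   -3    0]
  r1: [   0    1    1   -3   -2    2    3]
Fix exponent of ℓ at 1, ρ at 0, X1 at 0, X2 at 0, X3 at 0; solve each RREF row for its pivot's exponent:
  r0: exp(m) + (0)·1 = 0 ⇒ exp(m) = 0
  r1: exp(D) + (1)·1 = 0 ⇒ exp(D) = -1
Π_1 = D^-1 · ℓ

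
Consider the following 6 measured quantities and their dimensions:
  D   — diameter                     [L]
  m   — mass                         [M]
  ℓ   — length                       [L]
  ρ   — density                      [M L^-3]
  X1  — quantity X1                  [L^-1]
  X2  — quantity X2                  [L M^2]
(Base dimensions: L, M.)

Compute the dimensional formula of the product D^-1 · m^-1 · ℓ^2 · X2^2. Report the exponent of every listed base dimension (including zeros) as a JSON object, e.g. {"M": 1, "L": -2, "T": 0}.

{"L": 3, "M": 3}

Exponent matrix [L,M] × [D,m,ℓ,ρ,X1,X2]:
  L: [ 1  0  1 -3 -1  1]
  M: [ 0  1  0  1  0  2]
  [L]: (-1)·1+(-1)·0+(2)·1+(2)·1 = 3
  [M]: (-1)·0+(-1)·1+(2)·0+(2)·2 = 3
⇒ L^3 M^3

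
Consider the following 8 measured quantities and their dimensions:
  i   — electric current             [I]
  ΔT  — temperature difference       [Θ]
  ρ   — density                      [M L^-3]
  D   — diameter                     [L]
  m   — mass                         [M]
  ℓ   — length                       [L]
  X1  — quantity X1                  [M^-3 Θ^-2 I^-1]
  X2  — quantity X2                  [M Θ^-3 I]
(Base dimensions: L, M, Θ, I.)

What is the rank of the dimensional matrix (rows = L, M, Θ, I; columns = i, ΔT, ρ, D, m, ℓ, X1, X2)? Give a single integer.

4

Write exponents as rows L,M,Θ,I / cols i,ΔT,ρ,D,m,ℓ,X1,X2:
  L: [ 0  0 -3  1  0  1  0  0]
  M: [ 0  0  1  0  1  0 -3  1]
  Θ: [ 0  1  0  0  0  0 -2 -3]
  I: [ 1  0  0  0  0  0 -1  1]
Row reduction gives pivot columns i,ΔT,ρ,D; rank = 4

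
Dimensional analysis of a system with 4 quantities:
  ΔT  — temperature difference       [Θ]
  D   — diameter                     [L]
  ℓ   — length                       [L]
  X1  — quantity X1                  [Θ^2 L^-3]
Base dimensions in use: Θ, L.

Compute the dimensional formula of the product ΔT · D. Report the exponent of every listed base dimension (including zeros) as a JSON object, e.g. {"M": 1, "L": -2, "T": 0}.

Exponent matrix [Θ,L] × [ΔT,D,ℓ,X1]:
  Θ: [ 1  0  0  2]
  L: [ 0  1  1 -3]
  [Θ]: (1)·1+(1)·0 = 1
  [L]: (1)·0+(1)·1 = 1
⇒ Θ L

{"Θ": 1, "L": 1}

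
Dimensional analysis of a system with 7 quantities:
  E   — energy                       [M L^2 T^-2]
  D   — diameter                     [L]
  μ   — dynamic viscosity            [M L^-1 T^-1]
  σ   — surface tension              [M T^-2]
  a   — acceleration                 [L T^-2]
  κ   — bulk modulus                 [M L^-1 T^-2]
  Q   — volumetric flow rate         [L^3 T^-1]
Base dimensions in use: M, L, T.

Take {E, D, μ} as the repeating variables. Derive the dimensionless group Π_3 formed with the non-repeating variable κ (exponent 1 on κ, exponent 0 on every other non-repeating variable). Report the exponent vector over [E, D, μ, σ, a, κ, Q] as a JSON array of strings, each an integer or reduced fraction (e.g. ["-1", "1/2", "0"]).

Exponent matrix [M,L,T] × [E,D,μ,σ,a,κ,Q]:
  M: [ 1  0  1  1  0  1  0]
  L: [ 2  1 -1  0  1 -1  3]
  T: [-2  0 -1 -2 -2 -2 -1]
Echelon form has 3 nonzero rows (pivots: E,D,μ)
Repeat: E,D,μ; free: σ,a,κ,Q
RREF:
  r0: [   1    0    0    1    2    1    1]
  r1: [   0    1    0   -2   -5   -3    0]
  r2: [   0    0    1    0   -2    0   -1]
Fix exponent of κ at 1, σ at 0, a at 0, Q at 0; solve each RREF row for its pivot's exponent:
  r0: exp(E) + (1)·1 = 0 ⇒ exp(E) = -1
  r1: exp(D) + (-3)·1 = 0 ⇒ exp(D) = 3
  r2: exp(μ) + (0)·1 = 0 ⇒ exp(μ) = 0
Π_3 = E^-1 · D^3 · κ

["-1", "3", "0", "0", "0", "1", "0"]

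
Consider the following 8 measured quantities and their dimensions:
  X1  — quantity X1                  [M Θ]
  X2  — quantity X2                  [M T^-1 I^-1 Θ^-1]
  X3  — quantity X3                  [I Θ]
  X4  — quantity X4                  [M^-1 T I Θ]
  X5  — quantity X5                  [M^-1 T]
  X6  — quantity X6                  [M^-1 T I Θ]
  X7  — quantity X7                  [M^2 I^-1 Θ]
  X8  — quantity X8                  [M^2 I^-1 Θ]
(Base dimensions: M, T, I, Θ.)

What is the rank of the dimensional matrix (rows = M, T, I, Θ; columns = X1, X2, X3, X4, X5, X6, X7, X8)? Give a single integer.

Exponent matrix [M,T,I,Θ] × [X1,X2,X3,X4,X5,X6,X7,X8]:
  M: [ 1  1  0 -1 -1 -1  2  2]
  T: [ 0 -1  0  1  1  1  0  0]
  I: [ 0 -1  1  1  0  1 -1 -1]
  Θ: [ 1 -1  1  1  0  1  1  1]
Echelon form has 3 nonzero rows (pivots: X1,X2,X3)

3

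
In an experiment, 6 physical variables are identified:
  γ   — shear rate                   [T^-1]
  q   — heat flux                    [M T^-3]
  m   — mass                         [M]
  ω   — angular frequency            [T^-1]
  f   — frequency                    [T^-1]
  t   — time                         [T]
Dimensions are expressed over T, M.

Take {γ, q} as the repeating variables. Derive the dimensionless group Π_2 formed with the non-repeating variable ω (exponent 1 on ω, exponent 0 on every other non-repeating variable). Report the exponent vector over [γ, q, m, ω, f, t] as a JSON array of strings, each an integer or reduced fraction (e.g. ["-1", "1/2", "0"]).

["-1", "0", "0", "1", "0", "0"]

Write exponents as rows T,M / cols γ,q,m,ω,f,t:
  T: [-1 -3  0 -1 -1  1]
  M: [ 0  1  1  0  0  0]
Echelon form has 2 nonzero rows (pivots: γ,q)
Repeat: γ,q; free: m,ω,f,t
RREF:
  r0: [   1    0   -3    1    1   -1]
  r1: [   0    1    1    0    0    0]
Fix exponent of ω at 1, m at 0, f at 0, t at 0; solve each RREF row for its pivot's exponent:
  r0: exp(γ) + (1)·1 = 0 ⇒ exp(γ) = -1
  r1: exp(q) + (0)·1 = 0 ⇒ exp(q) = 0
Π_2 = γ^-1 · ω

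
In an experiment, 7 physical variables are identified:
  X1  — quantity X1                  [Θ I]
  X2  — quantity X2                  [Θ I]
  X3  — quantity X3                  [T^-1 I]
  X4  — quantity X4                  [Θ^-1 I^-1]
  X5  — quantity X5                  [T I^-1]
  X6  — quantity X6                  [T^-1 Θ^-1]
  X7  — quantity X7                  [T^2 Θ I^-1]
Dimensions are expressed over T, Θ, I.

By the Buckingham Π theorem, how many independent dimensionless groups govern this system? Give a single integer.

5

Exponent matrix [T,Θ,I] × [X1,X2,X3,X4,X5,X6,X7]:
  T: [ 0  0 -1  0  1 -1  2]
  Θ: [ 1  1  0 -1  0 -1  1]
  I: [ 1  1  1 -1 -1  0 -1]
RREF → pivots at {X1,X3} ⇒ r = 2
7 vars − rank 2 = 5 Π groups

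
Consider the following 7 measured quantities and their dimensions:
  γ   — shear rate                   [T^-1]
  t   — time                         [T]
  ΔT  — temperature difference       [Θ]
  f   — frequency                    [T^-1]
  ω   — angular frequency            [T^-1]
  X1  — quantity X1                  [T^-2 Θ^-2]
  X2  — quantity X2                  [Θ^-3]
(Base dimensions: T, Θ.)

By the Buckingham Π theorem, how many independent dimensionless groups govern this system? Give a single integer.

Write exponents as rows T,Θ / cols γ,t,ΔT,f,ω,X1,X2:
  T: [-1  1  0 -1 -1 -2  0]
  Θ: [ 0  0  1  0  0 -2 -3]
Echelon form has 2 nonzero rows (pivots: γ,ΔT)
Π count = n − r = 7 − 2 = 5

5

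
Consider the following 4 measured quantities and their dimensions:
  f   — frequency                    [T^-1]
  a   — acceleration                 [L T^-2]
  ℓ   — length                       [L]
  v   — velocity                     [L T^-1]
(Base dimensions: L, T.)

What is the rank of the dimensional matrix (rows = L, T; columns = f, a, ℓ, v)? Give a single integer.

Dimensional matrix (L×T by f×a×ℓ×v):
  L: [ 0  1  1  1]
  T: [-1 -2  0 -1]
RREF → pivots at {f,a} ⇒ r = 2

2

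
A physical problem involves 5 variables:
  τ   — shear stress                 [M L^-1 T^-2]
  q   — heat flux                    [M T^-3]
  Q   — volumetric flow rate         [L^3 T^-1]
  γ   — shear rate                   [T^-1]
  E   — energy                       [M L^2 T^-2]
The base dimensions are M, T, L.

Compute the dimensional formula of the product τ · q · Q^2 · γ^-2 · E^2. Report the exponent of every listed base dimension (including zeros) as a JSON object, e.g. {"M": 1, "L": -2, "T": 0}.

Exponent matrix [M,T,L] × [τ,q,Q,γ,E]:
  M: [ 1  1  0  0  1]
  T: [-2 -3 -1 -1 -2]
  L: [-1  0  3  0  2]
  [M]: (1)·1+(1)·1+(2)·0+(-2)·0+(2)·1 = 4
  [T]: (1)·-2+(1)·-3+(2)·-1+(-2)·-1+(2)·-2 = -9
  [L]: (1)·-1+(1)·0+(2)·3+(-2)·0+(2)·2 = 9
⇒ M^4 T^-9 L^9

{"M": 4, "T": -9, "L": 9}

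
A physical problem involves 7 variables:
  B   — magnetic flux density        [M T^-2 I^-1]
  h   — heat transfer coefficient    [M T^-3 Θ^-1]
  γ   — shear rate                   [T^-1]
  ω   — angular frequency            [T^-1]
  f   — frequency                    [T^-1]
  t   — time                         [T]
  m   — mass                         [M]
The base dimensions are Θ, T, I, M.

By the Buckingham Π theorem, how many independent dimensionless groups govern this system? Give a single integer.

Exponent matrix [Θ,T,I,M] × [B,h,γ,ω,f,t,m]:
  Θ: [ 0 -1  0  0  0  0  0]
  T: [-2 -3 -1 -1 -1  1  0]
  I: [-1  0  0  0  0  0  0]
  M: [ 1  1  0  0  0  0  1]
RREF → pivots at {B,h,γ,m} ⇒ r = 4
7 vars − rank 4 = 3 Π groups

3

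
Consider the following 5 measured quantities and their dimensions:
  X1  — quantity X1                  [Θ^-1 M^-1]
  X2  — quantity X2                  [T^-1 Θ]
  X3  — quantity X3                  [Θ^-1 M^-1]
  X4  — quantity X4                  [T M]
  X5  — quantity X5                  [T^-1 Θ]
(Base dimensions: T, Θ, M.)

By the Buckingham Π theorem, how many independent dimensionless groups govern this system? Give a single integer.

3

Write exponents as rows T,Θ,M / cols X1,X2,X3,X4,X5:
  T: [ 0 -1  0  1 -1]
  Θ: [-1  1 -1  0  1]
  M: [-1  0 -1  1  0]
RREF → pivots at {X1,X2} ⇒ r = 2
5 vars − rank 2 = 3 Π groups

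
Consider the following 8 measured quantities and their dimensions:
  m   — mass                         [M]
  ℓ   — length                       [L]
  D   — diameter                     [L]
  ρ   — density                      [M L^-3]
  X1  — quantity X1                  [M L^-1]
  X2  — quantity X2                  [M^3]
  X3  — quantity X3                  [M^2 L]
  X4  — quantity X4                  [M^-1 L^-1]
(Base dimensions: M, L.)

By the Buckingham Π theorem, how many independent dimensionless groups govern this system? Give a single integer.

6

Write exponents as rows M,L / cols m,ℓ,D,ρ,X1,X2,X3,X4:
  M: [ 1  0  0  1  1  3  2 -1]
  L: [ 0  1  1 -3 -1  0  1 -1]
RREF → pivots at {m,ℓ} ⇒ r = 2
n=8, r=2 ⇒ 6 dimensionless groups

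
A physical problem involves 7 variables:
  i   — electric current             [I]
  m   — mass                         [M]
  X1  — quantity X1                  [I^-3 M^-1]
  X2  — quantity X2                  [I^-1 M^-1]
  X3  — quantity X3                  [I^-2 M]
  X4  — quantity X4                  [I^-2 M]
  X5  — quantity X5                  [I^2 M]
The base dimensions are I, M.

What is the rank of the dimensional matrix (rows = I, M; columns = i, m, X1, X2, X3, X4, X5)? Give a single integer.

2

Write exponents as rows I,M / cols i,m,X1,X2,X3,X4,X5:
  I: [ 1  0 -3 -1 -2 -2  2]
  M: [ 0  1 -1 -1  1  1  1]
Echelon form has 2 nonzero rows (pivots: i,m)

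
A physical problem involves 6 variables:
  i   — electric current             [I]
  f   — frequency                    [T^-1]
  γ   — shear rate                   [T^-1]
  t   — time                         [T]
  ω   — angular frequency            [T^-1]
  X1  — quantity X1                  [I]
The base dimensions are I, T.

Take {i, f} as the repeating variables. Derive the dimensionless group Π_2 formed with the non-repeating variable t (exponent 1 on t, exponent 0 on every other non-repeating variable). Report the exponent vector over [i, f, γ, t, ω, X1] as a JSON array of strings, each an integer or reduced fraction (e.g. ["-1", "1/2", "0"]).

Exponent matrix [I,T] × [i,f,γ,t,ω,X1]:
  I: [ 1  0  0  0  0  1]
  T: [ 0 -1 -1  1 -1  0]
RREF → pivots at {i,f} ⇒ r = 2
Repeat: i,f; free: γ,t,ω,X1
RREF:
  r0: [   1    0    0    0    0    1]
  r1: [   0    1    1   -1    1    0]
Fix exponent of t at 1, γ at 0, ω at 0, X1 at 0; solve each RREF row for its pivot's exponent:
  r0: exp(i) + (0)·1 = 0 ⇒ exp(i) = 0
  r1: exp(f) + (-1)·1 = 0 ⇒ exp(f) = 1
Π_2 = f · t

["0", "1", "0", "1", "0", "0"]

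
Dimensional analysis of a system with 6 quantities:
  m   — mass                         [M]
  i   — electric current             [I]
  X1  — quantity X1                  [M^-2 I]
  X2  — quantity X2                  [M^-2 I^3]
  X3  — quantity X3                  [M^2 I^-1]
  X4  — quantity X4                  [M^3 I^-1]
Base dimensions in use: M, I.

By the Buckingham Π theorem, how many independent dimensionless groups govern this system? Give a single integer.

Write exponents as rows M,I / cols m,i,X1,X2,X3,X4:
  M: [ 1  0 -2 -2  2  3]
  I: [ 0  1  1  3 -1 -1]
Row reduction gives pivot columns m,i; rank = 2
n=6, r=2 ⇒ 4 dimensionless groups

4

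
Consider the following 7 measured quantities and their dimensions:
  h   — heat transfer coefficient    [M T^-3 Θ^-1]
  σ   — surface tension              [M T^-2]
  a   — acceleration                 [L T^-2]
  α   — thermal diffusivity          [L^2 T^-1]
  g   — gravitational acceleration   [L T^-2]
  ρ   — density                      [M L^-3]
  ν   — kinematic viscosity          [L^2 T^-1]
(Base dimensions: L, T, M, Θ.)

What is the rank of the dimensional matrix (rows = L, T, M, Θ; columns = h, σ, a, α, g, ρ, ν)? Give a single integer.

4

Write exponents as rows L,T,M,Θ / cols h,σ,a,α,g,ρ,ν:
  L: [ 0  0  1  2  1 -3  2]
  T: [-3 -2 -2 -1 -2  0 -1]
  M: [ 1  1  0  0  0  1  0]
  Θ: [-1  0  0  0  0  0  0]
RREF → pivots at {h,σ,a,α} ⇒ r = 4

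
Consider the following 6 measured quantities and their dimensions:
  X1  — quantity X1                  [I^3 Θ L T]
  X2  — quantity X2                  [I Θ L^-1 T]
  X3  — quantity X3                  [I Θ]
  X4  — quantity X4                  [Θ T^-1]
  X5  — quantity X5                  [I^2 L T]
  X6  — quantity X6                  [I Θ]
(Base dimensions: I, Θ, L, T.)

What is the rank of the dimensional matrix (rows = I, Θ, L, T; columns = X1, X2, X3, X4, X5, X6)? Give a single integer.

3

Exponent matrix [I,Θ,L,T] × [X1,X2,X3,X4,X5,X6]:
  I: [ 3  1  1  0  2  1]
  Θ: [ 1  1  1  1  0  1]
  L: [ 1 -1  0  0  1  0]
  T: [ 1  1  0 -1  1  0]
RREF → pivots at {X1,X2,X3} ⇒ r = 3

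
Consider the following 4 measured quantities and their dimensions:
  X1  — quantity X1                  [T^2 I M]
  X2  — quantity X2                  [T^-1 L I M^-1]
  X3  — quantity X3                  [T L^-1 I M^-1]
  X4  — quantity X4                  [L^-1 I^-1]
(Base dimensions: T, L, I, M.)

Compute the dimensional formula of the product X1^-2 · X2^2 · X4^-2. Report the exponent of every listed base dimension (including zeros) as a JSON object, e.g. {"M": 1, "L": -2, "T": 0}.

{"T": -6, "L": 4, "I": 2, "M": -4}

Write exponents as rows T,L,I,M / cols X1,X2,X3,X4:
  T: [ 2 -1  1  0]
  L: [ 0  1 -1 -1]
  I: [ 1  1  1 -1]
  M: [ 1 -1 -1  0]
  [T]: (-2)·2+(2)·-1+(-2)·0 = -6
  [L]: (-2)·0+(2)·1+(-2)·-1 = 4
  [I]: (-2)·1+(2)·1+(-2)·-1 = 2
  [M]: (-2)·1+(2)·-1+(-2)·0 = -4
⇒ T^-6 L^4 I^2 M^-4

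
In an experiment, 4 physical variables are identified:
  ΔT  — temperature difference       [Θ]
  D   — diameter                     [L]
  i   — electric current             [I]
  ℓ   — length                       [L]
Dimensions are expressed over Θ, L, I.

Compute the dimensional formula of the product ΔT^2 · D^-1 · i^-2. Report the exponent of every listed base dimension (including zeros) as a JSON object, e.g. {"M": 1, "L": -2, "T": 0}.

Write exponents as rows Θ,L,I / cols ΔT,D,i,ℓ:
  Θ: [ 1  0  0  0]
  L: [ 0  1  0  1]
  I: [ 0  0  1  0]
  [Θ]: (2)·1+(-1)·0+(-2)·0 = 2
  [L]: (2)·0+(-1)·1+(-2)·0 = -1
  [I]: (2)·0+(-1)·0+(-2)·1 = -2
⇒ Θ^2 L^-1 I^-2

{"Θ": 2, "L": -1, "I": -2}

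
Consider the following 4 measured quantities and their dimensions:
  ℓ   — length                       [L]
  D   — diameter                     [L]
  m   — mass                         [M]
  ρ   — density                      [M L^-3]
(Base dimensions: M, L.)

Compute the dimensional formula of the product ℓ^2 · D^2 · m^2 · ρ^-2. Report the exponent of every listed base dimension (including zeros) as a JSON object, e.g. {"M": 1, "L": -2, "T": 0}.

Dimensional matrix (M×L by ℓ×D×m×ρ):
  M: [ 0  0  1  1]
  L: [ 1  1  0 -3]
  [M]: (2)·0+(2)·0+(2)·1+(-2)·1 = 0
  [L]: (2)·1+(2)·1+(2)·0+(-2)·-3 = 10
⇒ L^10

{"M": 0, "L": 10}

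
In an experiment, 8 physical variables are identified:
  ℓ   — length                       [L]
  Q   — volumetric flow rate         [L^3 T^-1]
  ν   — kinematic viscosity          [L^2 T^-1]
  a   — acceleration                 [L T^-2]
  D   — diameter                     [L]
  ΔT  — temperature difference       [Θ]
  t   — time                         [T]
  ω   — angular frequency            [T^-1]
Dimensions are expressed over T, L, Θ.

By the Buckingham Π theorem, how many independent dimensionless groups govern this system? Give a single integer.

Write exponents as rows T,L,Θ / cols ℓ,Q,ν,a,D,ΔT,t,ω:
  T: [ 0 -1 -1 -2  0  0  1 -1]
  L: [ 1  3  2  1  1  0  0  0]
  Θ: [ 0  0  0  0  0  1  0  0]
Row reduction gives pivot columns ℓ,Q,ΔT; rank = 3
Π count = n − r = 8 − 3 = 5

5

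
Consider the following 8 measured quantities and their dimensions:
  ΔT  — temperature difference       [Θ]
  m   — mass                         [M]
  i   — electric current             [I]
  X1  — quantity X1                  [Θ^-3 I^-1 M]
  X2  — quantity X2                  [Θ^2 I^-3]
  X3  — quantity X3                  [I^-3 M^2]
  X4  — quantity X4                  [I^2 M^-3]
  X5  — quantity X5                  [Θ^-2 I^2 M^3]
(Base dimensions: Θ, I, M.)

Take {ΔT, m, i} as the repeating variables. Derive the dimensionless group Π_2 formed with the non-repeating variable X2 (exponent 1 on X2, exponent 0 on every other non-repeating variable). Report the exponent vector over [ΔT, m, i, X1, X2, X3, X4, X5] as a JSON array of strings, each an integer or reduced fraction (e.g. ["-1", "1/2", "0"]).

Dimensional matrix (Θ×I×M by ΔT×m×i×X1×X2×X3×X4×X5):
  Θ: [ 1  0  0 -3  2  0  0 -2]
  I: [ 0  0  1 -1 -3 -3  2  2]
  M: [ 0  1  0  1  0  2 -3  3]
Row reduction gives pivot columns ΔT,m,i; rank = 3
Repeat: ΔT,m,i; free: X1,X2,X3,X4,X5
RREF:
  r0: [   1    0    0   -3    2    0    0   -2]
  r1: [   0    1    0    1    0    2   -3    3]
  r2: [   0    0    1   -1   -3   -3    2    2]
Fix exponent of X2 at 1, X1 at 0, X3 at 0, X4 at 0, X5 at 0; solve each RREF row for its pivot's exponent:
  r0: exp(ΔT) + (2)·1 = 0 ⇒ exp(ΔT) = -2
  r1: exp(m) + (0)·1 = 0 ⇒ exp(m) = 0
  r2: exp(i) + (-3)·1 = 0 ⇒ exp(i) = 3
Π_2 = ΔT^-2 · i^3 · X2

["-2", "0", "3", "0", "1", "0", "0", "0"]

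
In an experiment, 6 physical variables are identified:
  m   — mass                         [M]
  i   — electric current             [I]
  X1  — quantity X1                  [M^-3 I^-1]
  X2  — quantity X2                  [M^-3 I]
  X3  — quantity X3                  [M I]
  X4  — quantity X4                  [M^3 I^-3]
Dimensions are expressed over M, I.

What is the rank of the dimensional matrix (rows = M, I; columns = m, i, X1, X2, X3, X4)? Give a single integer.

Dimensional matrix (M×I by m×i×X1×X2×X3×X4):
  M: [ 1  0 -3 -3  1  3]
  I: [ 0  1 -1  1  1 -3]
Echelon form has 2 nonzero rows (pivots: m,i)

2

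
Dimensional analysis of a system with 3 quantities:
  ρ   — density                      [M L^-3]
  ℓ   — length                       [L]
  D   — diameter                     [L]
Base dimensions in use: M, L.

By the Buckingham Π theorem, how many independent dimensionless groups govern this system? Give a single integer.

1

Exponent matrix [M,L] × [ρ,ℓ,D]:
  M: [ 1  0  0]
  L: [-3  1  1]
RREF → pivots at {ρ,ℓ} ⇒ r = 2
3 vars − rank 2 = 1 Π group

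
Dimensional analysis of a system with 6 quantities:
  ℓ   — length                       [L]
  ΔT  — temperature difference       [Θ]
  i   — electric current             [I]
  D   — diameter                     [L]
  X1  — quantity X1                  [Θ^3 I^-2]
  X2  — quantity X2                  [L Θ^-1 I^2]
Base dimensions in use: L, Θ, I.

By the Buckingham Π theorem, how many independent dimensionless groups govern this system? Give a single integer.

3

Write exponents as rows L,Θ,I / cols ℓ,ΔT,i,D,X1,X2:
  L: [ 1  0  0  1  0  1]
  Θ: [ 0  1  0  0  3 -1]
  I: [ 0  0  1  0 -2  2]
RREF → pivots at {ℓ,ΔT,i} ⇒ r = 3
Π count = n − r = 6 − 3 = 3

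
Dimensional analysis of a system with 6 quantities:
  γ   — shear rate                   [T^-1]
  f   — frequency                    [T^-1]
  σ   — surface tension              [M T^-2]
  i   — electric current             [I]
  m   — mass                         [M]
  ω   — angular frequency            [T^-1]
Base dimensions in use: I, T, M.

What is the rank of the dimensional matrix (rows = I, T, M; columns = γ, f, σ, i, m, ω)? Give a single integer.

3

Write exponents as rows I,T,M / cols γ,f,σ,i,m,ω:
  I: [ 0  0  0  1  0  0]
  T: [-1 -1 -2  0  0 -1]
  M: [ 0  0  1  0  1  0]
RREF → pivots at {γ,σ,i} ⇒ r = 3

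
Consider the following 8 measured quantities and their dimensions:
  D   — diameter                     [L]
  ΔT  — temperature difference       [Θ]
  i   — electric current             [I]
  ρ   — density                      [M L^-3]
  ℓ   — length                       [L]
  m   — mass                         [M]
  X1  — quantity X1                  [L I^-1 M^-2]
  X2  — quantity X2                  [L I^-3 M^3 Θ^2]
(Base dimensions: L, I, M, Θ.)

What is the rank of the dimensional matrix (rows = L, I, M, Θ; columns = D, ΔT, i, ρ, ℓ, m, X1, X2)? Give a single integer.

Write exponents as rows L,I,M,Θ / cols D,ΔT,i,ρ,ℓ,m,X1,X2:
  L: [ 1  0  0 -3  1  0  1  1]
  I: [ 0  0  1  0  0  0 -1 -3]
  M: [ 0  0  0  1  0  1 -2  3]
  Θ: [ 0  1  0  0  0  0  0  2]
Echelon form has 4 nonzero rows (pivots: D,ΔT,i,ρ)

4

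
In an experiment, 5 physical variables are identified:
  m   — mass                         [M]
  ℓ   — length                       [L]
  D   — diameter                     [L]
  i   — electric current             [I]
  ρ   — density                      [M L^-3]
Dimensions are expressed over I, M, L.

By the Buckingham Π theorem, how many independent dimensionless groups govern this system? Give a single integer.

Exponent matrix [I,M,L] × [m,ℓ,D,i,ρ]:
  I: [ 0  0  0  1  0]
  M: [ 1  0  0  0  1]
  L: [ 0  1  1  0 -3]
Row reduction gives pivot columns m,ℓ,i; rank = 3
Π count = n − r = 5 − 3 = 2

2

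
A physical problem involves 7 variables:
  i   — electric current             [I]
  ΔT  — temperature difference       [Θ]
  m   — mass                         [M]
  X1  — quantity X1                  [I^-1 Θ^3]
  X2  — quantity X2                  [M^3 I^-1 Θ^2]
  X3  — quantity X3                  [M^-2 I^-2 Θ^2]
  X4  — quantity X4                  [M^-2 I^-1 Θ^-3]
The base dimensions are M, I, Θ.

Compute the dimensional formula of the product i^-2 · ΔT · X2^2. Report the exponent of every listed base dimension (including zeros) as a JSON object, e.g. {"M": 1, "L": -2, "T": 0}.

Exponent matrix [M,I,Θ] × [i,ΔT,m,X1,X2,X3,X4]:
  M: [ 0  0  1  0  3 -2 -2]
  I: [ 1  0  0 -1 -1 -2 -1]
  Θ: [ 0  1  0  3  2  2 -3]
  [M]: (-2)·0+(1)·0+(2)·3 = 6
  [I]: (-2)·1+(1)·0+(2)·-1 = -4
  [Θ]: (-2)·0+(1)·1+(2)·2 = 5
⇒ M^6 I^-4 Θ^5

{"M": 6, "I": -4, "Θ": 5}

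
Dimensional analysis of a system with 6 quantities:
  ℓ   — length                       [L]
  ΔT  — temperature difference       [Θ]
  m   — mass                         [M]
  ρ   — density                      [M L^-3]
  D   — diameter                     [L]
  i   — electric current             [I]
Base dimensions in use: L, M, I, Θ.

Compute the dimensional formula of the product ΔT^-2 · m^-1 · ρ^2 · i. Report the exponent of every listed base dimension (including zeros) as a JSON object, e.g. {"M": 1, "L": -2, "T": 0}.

{"L": -6, "M": 1, "I": 1, "Θ": -2}

Dimensional matrix (L×M×I×Θ by ℓ×ΔT×m×ρ×D×i):
  L: [ 1  0  0 -3  1  0]
  M: [ 0  0  1  1  0  0]
  I: [ 0  0  0  0  0  1]
  Θ: [ 0  1  0  0  0  0]
  [L]: (-2)·0+(-1)·0+(2)·-3+(1)·0 = -6
  [M]: (-2)·0+(-1)·1+(2)·1+(1)·0 = 1
  [I]: (-2)·0+(-1)·0+(2)·0+(1)·1 = 1
  [Θ]: (-2)·1+(-1)·0+(2)·0+(1)·0 = -2
⇒ L^-6 M I Θ^-2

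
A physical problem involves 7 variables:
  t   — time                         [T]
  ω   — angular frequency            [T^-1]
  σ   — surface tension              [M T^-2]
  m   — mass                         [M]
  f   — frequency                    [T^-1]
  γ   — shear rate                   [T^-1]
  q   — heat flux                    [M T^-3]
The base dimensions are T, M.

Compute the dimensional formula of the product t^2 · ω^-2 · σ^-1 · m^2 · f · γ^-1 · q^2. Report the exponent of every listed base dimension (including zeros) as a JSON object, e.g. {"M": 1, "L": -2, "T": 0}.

Dimensional matrix (T×M by t×ω×σ×m×f×γ×q):
  T: [ 1 -1 -2  0 -1 -1 -3]
  M: [ 0  0  1  1  0  0  1]
  [T]: (2)·1+(-2)·-1+(-1)·-2+(2)·0+(1)·-1+(-1)·-1+(2)·-3 = 0
  [M]: (2)·0+(-2)·0+(-1)·1+(2)·1+(1)·0+(-1)·0+(2)·1 = 3
⇒ M^3

{"T": 0, "M": 3}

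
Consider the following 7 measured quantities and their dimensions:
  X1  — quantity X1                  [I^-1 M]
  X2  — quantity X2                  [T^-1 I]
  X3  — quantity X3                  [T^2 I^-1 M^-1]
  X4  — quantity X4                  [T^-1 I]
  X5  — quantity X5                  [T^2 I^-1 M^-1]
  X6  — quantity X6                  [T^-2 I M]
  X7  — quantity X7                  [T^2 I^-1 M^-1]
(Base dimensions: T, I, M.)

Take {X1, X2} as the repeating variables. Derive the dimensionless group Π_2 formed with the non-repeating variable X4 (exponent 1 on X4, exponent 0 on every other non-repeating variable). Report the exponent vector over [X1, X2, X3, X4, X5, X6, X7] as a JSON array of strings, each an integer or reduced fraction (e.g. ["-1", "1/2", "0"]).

["0", "-1", "0", "1", "0", "0", "0"]

Exponent matrix [T,I,M] × [X1,X2,X3,X4,X5,X6,X7]:
  T: [ 0 -1  2 -1  2 -2  2]
  I: [-1  1 -1  1 -1  1 -1]
  M: [ 1  0 -1  0 -1  1 -1]
Echelon form has 2 nonzero rows (pivots: X1,X2)
Repeat: X1,X2; free: X3,X4,X5,X6,X7
RREF:
  r0: [   1    0   -1    0   -1    1   -1]
  r1: [   0    1   -2    1   -2    2   -2]
  r2: [   0    0    0    0    0    0    0]
Fix exponent of X4 at 1, X3 at 0, X5 at 0, X6 at 0, X7 at 0; solve each RREF row for its pivot's exponent:
  r0: exp(X1) + (0)·1 = 0 ⇒ exp(X1) = 0
  r1: exp(X2) + (1)·1 = 0 ⇒ exp(X2) = -1
Π_2 = X2^-1 · X4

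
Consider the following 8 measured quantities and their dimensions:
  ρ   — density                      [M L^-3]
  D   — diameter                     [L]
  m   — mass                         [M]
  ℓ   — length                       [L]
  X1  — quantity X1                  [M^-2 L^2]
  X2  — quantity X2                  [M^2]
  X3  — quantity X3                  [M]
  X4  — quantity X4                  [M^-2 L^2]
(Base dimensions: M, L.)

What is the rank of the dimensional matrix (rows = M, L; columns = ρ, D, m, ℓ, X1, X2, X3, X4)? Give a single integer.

Exponent matrix [M,L] × [ρ,D,m,ℓ,X1,X2,X3,X4]:
  M: [ 1  0  1  0 -2  2  1 -2]
  L: [-3  1  0  1  2  0  0  2]
Echelon form has 2 nonzero rows (pivots: ρ,D)

2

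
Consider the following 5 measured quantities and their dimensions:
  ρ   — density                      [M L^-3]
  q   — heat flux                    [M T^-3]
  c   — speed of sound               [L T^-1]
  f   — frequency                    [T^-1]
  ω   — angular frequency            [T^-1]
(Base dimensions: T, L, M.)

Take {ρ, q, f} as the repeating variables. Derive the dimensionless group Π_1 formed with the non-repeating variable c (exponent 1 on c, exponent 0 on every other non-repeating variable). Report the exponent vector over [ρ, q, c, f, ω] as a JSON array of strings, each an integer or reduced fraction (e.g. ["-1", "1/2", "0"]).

Exponent matrix [T,L,M] × [ρ,q,c,f,ω]:
  T: [ 0 -3 -1 -1 -1]
  L: [-3  0  1  0  0]
  M: [ 1  1  0  0  0]
Echelon form has 3 nonzero rows (pivots: ρ,q,f)
Pivot set = {ρ,q,f}, free = {c,ω}
RREF:
  r0: [   1    0 -1/3    0    0]
  r1: [   0    1  1/3    0    0]
  r2: [   0    0    0    1    1]
Fix exponent of c at 1, ω at 0; solve each RREF row for its pivot's exponent:
  r0: exp(ρ) + (-1/3)·1 = 0 ⇒ exp(ρ) = 1/3
  r1: exp(q) + (1/3)·1 = 0 ⇒ exp(q) = -1/3
  r2: exp(f) + (0)·1 = 0 ⇒ exp(f) = 0
Π_1 = ρ^(1/3) · q^(-1/3) · c

["1/3", "-1/3", "1", "0", "0"]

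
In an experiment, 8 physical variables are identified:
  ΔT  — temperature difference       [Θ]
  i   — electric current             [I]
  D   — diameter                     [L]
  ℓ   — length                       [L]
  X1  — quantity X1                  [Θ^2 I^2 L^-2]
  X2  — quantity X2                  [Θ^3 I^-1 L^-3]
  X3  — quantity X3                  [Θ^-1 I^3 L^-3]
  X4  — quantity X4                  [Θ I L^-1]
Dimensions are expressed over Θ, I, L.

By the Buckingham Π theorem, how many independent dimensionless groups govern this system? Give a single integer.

5

Write exponents as rows Θ,I,L / cols ΔT,i,D,ℓ,X1,X2,X3,X4:
  Θ: [ 1  0  0  0  2  3 -1  1]
  I: [ 0  1  0  0  2 -1  3  1]
  L: [ 0  0  1  1 -2 -3 -3 -1]
Row reduction gives pivot columns ΔT,i,D; rank = 3
n=8, r=3 ⇒ 5 dimensionless groups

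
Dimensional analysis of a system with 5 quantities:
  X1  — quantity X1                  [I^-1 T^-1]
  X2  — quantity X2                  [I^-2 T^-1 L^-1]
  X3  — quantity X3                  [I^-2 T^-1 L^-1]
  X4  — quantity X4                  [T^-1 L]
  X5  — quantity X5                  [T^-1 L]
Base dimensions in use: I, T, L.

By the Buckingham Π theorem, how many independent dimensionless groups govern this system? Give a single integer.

3

Write exponents as rows I,T,L / cols X1,X2,X3,X4,X5:
  I: [-1 -2 -2  0  0]
  T: [-1 -1 -1 -1 -1]
  L: [ 0 -1 -1  1  1]
Echelon form has 2 nonzero rows (pivots: X1,X2)
Π count = n − r = 5 − 2 = 3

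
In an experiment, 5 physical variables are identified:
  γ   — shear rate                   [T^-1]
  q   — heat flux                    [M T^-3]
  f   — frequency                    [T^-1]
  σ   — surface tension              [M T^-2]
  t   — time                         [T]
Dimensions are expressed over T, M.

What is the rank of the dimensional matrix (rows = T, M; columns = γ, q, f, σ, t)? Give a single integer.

2

Write exponents as rows T,M / cols γ,q,f,σ,t:
  T: [-1 -3 -1 -2  1]
  M: [ 0  1  0  1  0]
RREF → pivots at {γ,q} ⇒ r = 2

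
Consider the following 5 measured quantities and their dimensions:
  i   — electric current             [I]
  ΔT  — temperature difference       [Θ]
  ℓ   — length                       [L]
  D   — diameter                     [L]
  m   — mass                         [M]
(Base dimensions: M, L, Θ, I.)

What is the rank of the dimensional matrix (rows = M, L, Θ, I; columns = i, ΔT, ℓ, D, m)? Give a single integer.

Write exponents as rows M,L,Θ,I / cols i,ΔT,ℓ,D,m:
  M: [ 0  0  0  0  1]
  L: [ 0  0  1  1  0]
  Θ: [ 0  1  0  0  0]
  I: [ 1  0  0  0  0]
Row reduction gives pivot columns i,ΔT,ℓ,m; rank = 4

4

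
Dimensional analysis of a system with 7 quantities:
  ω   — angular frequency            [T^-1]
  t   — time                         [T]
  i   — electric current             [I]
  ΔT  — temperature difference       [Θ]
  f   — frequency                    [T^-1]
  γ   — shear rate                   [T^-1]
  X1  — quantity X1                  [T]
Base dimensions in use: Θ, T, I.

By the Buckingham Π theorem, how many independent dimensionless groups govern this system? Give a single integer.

4

Exponent matrix [Θ,T,I] × [ω,t,i,ΔT,f,γ,X1]:
  Θ: [ 0  0  0  1  0  0  0]
  T: [-1  1  0  0 -1 -1  1]
  I: [ 0  0  1  0  0  0  0]
Echelon form has 3 nonzero rows (pivots: ω,i,ΔT)
Π count = n − r = 7 − 3 = 4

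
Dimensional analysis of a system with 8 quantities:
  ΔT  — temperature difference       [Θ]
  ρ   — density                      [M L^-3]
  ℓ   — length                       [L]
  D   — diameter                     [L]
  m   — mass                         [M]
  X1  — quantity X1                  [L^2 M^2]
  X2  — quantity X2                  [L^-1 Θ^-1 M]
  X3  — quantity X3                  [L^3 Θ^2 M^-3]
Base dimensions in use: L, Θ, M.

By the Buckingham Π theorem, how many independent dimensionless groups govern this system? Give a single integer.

5

Write exponents as rows L,Θ,M / cols ΔT,ρ,ℓ,D,m,X1,X2,X3:
  L: [ 0 -3  1  1  0  2 -1  3]
  Θ: [ 1  0  0  0  0  0 -1  2]
  M: [ 0  1  0  0  1  2  1 -3]
Row reduction gives pivot columns ΔT,ρ,ℓ; rank = 3
Π count = n − r = 8 − 3 = 5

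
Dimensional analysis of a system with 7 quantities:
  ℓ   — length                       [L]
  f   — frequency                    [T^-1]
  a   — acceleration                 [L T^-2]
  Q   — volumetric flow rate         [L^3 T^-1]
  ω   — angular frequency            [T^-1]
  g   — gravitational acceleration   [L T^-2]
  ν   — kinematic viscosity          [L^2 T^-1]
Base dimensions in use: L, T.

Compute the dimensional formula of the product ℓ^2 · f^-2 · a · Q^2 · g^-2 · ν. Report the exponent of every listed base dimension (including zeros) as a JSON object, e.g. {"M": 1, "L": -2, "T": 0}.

{"L": 9, "T": 1}

Exponent matrix [L,T] × [ℓ,f,a,Q,ω,g,ν]:
  L: [ 1  0  1  3  0  1  2]
  T: [ 0 -1 -2 -1 -1 -2 -1]
  [L]: (2)·1+(-2)·0+(1)·1+(2)·3+(-2)·1+(1)·2 = 9
  [T]: (2)·0+(-2)·-1+(1)·-2+(2)·-1+(-2)·-2+(1)·-1 = 1
⇒ L^9 T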